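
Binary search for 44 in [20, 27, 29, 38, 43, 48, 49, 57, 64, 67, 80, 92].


Step 1: lo=0, hi=11, mid=5, val=48
Step 2: lo=0, hi=4, mid=2, val=29
Step 3: lo=3, hi=4, mid=3, val=38
Step 4: lo=4, hi=4, mid=4, val=43

Not found


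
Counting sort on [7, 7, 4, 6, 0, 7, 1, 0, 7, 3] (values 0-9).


Input: [7, 7, 4, 6, 0, 7, 1, 0, 7, 3]
Counts: [2, 1, 0, 1, 1, 0, 1, 4, 0, 0]

Sorted: [0, 0, 1, 3, 4, 6, 7, 7, 7, 7]


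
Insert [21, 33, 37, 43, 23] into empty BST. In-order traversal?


Insert 21: root
Insert 33: R from 21
Insert 37: R from 21 -> R from 33
Insert 43: R from 21 -> R from 33 -> R from 37
Insert 23: R from 21 -> L from 33

In-order: [21, 23, 33, 37, 43]


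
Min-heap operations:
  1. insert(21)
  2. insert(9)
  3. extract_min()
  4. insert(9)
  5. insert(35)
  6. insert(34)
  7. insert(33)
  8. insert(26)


insert(21) -> [21]
insert(9) -> [9, 21]
extract_min()->9, [21]
insert(9) -> [9, 21]
insert(35) -> [9, 21, 35]
insert(34) -> [9, 21, 35, 34]
insert(33) -> [9, 21, 35, 34, 33]
insert(26) -> [9, 21, 26, 34, 33, 35]

Final heap: [9, 21, 26, 34, 33, 35]


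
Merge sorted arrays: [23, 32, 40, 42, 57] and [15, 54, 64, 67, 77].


Take 15 from B
Take 23 from A
Take 32 from A
Take 40 from A
Take 42 from A
Take 54 from B
Take 57 from A

Merged: [15, 23, 32, 40, 42, 54, 57, 64, 67, 77]


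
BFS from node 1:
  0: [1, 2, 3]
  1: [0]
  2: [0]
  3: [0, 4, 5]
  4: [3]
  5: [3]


Visit 1, enqueue [0]
Visit 0, enqueue [2, 3]
Visit 2, enqueue []
Visit 3, enqueue [4, 5]
Visit 4, enqueue []
Visit 5, enqueue []

BFS order: [1, 0, 2, 3, 4, 5]


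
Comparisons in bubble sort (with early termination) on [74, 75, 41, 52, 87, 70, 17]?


Algorithm: bubble sort (with early termination)
Input: [74, 75, 41, 52, 87, 70, 17]
Sorted: [17, 41, 52, 70, 74, 75, 87]

21


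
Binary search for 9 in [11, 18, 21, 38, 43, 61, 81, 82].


Step 1: lo=0, hi=7, mid=3, val=38
Step 2: lo=0, hi=2, mid=1, val=18
Step 3: lo=0, hi=0, mid=0, val=11

Not found


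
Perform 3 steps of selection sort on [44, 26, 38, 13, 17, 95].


Initial: [44, 26, 38, 13, 17, 95]
Step 1: min=13 at 3
  Swap: [13, 26, 38, 44, 17, 95]
Step 2: min=17 at 4
  Swap: [13, 17, 38, 44, 26, 95]
Step 3: min=26 at 4
  Swap: [13, 17, 26, 44, 38, 95]

After 3 steps: [13, 17, 26, 44, 38, 95]


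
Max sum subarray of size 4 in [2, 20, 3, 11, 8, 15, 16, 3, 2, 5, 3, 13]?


[0:4]: 36
[1:5]: 42
[2:6]: 37
[3:7]: 50
[4:8]: 42
[5:9]: 36
[6:10]: 26
[7:11]: 13
[8:12]: 23

Max: 50 at [3:7]


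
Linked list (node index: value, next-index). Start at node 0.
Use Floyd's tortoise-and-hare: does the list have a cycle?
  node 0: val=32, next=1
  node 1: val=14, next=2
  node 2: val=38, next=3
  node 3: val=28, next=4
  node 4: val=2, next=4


Floyd's tortoise (slow, +1) and hare (fast, +2):
  init: slow=0, fast=0
  step 1: slow=1, fast=2
  step 2: slow=2, fast=4
  step 3: slow=3, fast=4
  step 4: slow=4, fast=4
  slow == fast at node 4: cycle detected

Cycle: yes


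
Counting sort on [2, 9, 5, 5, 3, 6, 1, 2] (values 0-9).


Input: [2, 9, 5, 5, 3, 6, 1, 2]
Counts: [0, 1, 2, 1, 0, 2, 1, 0, 0, 1]

Sorted: [1, 2, 2, 3, 5, 5, 6, 9]


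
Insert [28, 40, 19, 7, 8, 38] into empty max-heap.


Insert 28: [28]
Insert 40: [40, 28]
Insert 19: [40, 28, 19]
Insert 7: [40, 28, 19, 7]
Insert 8: [40, 28, 19, 7, 8]
Insert 38: [40, 28, 38, 7, 8, 19]

Final heap: [40, 28, 38, 7, 8, 19]


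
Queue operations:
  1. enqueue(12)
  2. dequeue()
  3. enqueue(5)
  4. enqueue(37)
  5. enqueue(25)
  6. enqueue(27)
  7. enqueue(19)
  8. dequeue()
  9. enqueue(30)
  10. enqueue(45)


enqueue(12) -> [12]
dequeue()->12, []
enqueue(5) -> [5]
enqueue(37) -> [5, 37]
enqueue(25) -> [5, 37, 25]
enqueue(27) -> [5, 37, 25, 27]
enqueue(19) -> [5, 37, 25, 27, 19]
dequeue()->5, [37, 25, 27, 19]
enqueue(30) -> [37, 25, 27, 19, 30]
enqueue(45) -> [37, 25, 27, 19, 30, 45]

Final queue: [37, 25, 27, 19, 30, 45]


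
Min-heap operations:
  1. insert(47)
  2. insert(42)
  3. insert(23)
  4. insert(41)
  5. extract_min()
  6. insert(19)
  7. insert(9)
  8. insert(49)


insert(47) -> [47]
insert(42) -> [42, 47]
insert(23) -> [23, 47, 42]
insert(41) -> [23, 41, 42, 47]
extract_min()->23, [41, 47, 42]
insert(19) -> [19, 41, 42, 47]
insert(9) -> [9, 19, 42, 47, 41]
insert(49) -> [9, 19, 42, 47, 41, 49]

Final heap: [9, 19, 42, 47, 41, 49]


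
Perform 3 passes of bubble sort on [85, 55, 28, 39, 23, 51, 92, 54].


Initial: [85, 55, 28, 39, 23, 51, 92, 54]
Pass 1: [55, 28, 39, 23, 51, 85, 54, 92] (6 swaps)
Pass 2: [28, 39, 23, 51, 55, 54, 85, 92] (5 swaps)
Pass 3: [28, 23, 39, 51, 54, 55, 85, 92] (2 swaps)

After 3 passes: [28, 23, 39, 51, 54, 55, 85, 92]


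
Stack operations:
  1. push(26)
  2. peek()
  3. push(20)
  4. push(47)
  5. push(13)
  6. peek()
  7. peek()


push(26) -> [26]
peek()->26
push(20) -> [26, 20]
push(47) -> [26, 20, 47]
push(13) -> [26, 20, 47, 13]
peek()->13
peek()->13

Final stack: [26, 20, 47, 13]


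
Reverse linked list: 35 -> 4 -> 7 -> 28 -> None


Step 1: curr=35, set curr.next=prev(None) | reversed so far: 35
Step 2: curr=4, set curr.next=prev(35) | reversed so far: 4 -> 35
Step 3: curr=7, set curr.next=prev(4) | reversed so far: 7 -> 4 -> 35
Step 4: curr=28, set curr.next=prev(7) | reversed so far: 28 -> 7 -> 4 -> 35

28 -> 7 -> 4 -> 35 -> None


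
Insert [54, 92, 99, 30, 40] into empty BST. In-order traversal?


Insert 54: root
Insert 92: R from 54
Insert 99: R from 54 -> R from 92
Insert 30: L from 54
Insert 40: L from 54 -> R from 30

In-order: [30, 40, 54, 92, 99]


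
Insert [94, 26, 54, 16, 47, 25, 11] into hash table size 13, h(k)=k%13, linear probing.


Insert 94: h=3 -> slot 3
Insert 26: h=0 -> slot 0
Insert 54: h=2 -> slot 2
Insert 16: h=3, 1 probes -> slot 4
Insert 47: h=8 -> slot 8
Insert 25: h=12 -> slot 12
Insert 11: h=11 -> slot 11

Table: [26, None, 54, 94, 16, None, None, None, 47, None, None, 11, 25]


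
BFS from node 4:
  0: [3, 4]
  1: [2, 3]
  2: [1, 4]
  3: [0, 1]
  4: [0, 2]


Visit 4, enqueue [0, 2]
Visit 0, enqueue [3]
Visit 2, enqueue [1]
Visit 3, enqueue []
Visit 1, enqueue []

BFS order: [4, 0, 2, 3, 1]


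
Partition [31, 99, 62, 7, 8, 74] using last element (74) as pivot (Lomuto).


Pivot: 74
  31 <= 74: advance i (no swap)
  62 <= 74: swap -> [31, 62, 99, 7, 8, 74]
  7 <= 74: swap -> [31, 62, 7, 99, 8, 74]
  8 <= 74: swap -> [31, 62, 7, 8, 99, 74]
Place pivot at 4: [31, 62, 7, 8, 74, 99]

Partitioned: [31, 62, 7, 8, 74, 99]


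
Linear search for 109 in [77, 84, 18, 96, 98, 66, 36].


i=0: 77!=109
i=1: 84!=109
i=2: 18!=109
i=3: 96!=109
i=4: 98!=109
i=5: 66!=109
i=6: 36!=109

Not found, 7 comps


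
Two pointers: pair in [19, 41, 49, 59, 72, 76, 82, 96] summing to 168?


lo=0(19)+hi=7(96)=115
lo=1(41)+hi=7(96)=137
lo=2(49)+hi=7(96)=145
lo=3(59)+hi=7(96)=155
lo=4(72)+hi=7(96)=168

Yes: 72+96=168


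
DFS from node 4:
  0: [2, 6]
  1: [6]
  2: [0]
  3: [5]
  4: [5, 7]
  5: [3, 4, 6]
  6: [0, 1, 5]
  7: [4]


Visit 4, push [7, 5]
Visit 5, push [6, 3]
Visit 3, push []
Visit 6, push [1, 0]
Visit 0, push [2]
Visit 2, push []
Visit 1, push []
Visit 7, push []

DFS order: [4, 5, 3, 6, 0, 2, 1, 7]


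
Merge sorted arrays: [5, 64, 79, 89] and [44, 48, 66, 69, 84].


Take 5 from A
Take 44 from B
Take 48 from B
Take 64 from A
Take 66 from B
Take 69 from B
Take 79 from A
Take 84 from B

Merged: [5, 44, 48, 64, 66, 69, 79, 84, 89]


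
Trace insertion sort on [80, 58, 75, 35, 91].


Initial: [80, 58, 75, 35, 91]
Insert 58: [58, 80, 75, 35, 91]
Insert 75: [58, 75, 80, 35, 91]
Insert 35: [35, 58, 75, 80, 91]
Insert 91: [35, 58, 75, 80, 91]

Sorted: [35, 58, 75, 80, 91]


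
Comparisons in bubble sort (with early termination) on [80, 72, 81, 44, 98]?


Algorithm: bubble sort (with early termination)
Input: [80, 72, 81, 44, 98]
Sorted: [44, 72, 80, 81, 98]

10


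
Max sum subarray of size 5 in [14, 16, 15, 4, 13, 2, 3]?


[0:5]: 62
[1:6]: 50
[2:7]: 37

Max: 62 at [0:5]


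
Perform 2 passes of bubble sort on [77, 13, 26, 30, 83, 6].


Initial: [77, 13, 26, 30, 83, 6]
Pass 1: [13, 26, 30, 77, 6, 83] (4 swaps)
Pass 2: [13, 26, 30, 6, 77, 83] (1 swaps)

After 2 passes: [13, 26, 30, 6, 77, 83]


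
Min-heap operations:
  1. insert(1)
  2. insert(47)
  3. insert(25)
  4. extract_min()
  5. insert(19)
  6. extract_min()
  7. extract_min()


insert(1) -> [1]
insert(47) -> [1, 47]
insert(25) -> [1, 47, 25]
extract_min()->1, [25, 47]
insert(19) -> [19, 47, 25]
extract_min()->19, [25, 47]
extract_min()->25, [47]

Final heap: [47]


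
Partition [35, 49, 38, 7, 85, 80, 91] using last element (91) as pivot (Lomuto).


Pivot: 91
  35 <= 91: advance i (no swap)
  49 <= 91: advance i (no swap)
  38 <= 91: advance i (no swap)
  7 <= 91: advance i (no swap)
  85 <= 91: advance i (no swap)
  80 <= 91: advance i (no swap)
Place pivot at 6: [35, 49, 38, 7, 85, 80, 91]

Partitioned: [35, 49, 38, 7, 85, 80, 91]


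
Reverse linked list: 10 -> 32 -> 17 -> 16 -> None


Step 1: curr=10, set curr.next=prev(None) | reversed so far: 10
Step 2: curr=32, set curr.next=prev(10) | reversed so far: 32 -> 10
Step 3: curr=17, set curr.next=prev(32) | reversed so far: 17 -> 32 -> 10
Step 4: curr=16, set curr.next=prev(17) | reversed so far: 16 -> 17 -> 32 -> 10

16 -> 17 -> 32 -> 10 -> None


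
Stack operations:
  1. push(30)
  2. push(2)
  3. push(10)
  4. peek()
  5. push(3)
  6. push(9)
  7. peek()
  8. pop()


push(30) -> [30]
push(2) -> [30, 2]
push(10) -> [30, 2, 10]
peek()->10
push(3) -> [30, 2, 10, 3]
push(9) -> [30, 2, 10, 3, 9]
peek()->9
pop()->9, [30, 2, 10, 3]

Final stack: [30, 2, 10, 3]


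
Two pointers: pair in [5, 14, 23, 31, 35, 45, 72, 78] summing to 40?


lo=0(5)+hi=7(78)=83
lo=0(5)+hi=6(72)=77
lo=0(5)+hi=5(45)=50
lo=0(5)+hi=4(35)=40

Yes: 5+35=40


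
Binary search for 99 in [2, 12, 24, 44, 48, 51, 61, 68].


Step 1: lo=0, hi=7, mid=3, val=44
Step 2: lo=4, hi=7, mid=5, val=51
Step 3: lo=6, hi=7, mid=6, val=61
Step 4: lo=7, hi=7, mid=7, val=68

Not found


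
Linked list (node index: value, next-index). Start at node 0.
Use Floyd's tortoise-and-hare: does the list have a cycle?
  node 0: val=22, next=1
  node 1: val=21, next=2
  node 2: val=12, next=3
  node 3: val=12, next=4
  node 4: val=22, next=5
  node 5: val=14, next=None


Floyd's tortoise (slow, +1) and hare (fast, +2):
  init: slow=0, fast=0
  step 1: slow=1, fast=2
  step 2: slow=2, fast=4
  step 3: fast 4->5->None, no cycle

Cycle: no


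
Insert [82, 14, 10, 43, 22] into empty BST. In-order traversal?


Insert 82: root
Insert 14: L from 82
Insert 10: L from 82 -> L from 14
Insert 43: L from 82 -> R from 14
Insert 22: L from 82 -> R from 14 -> L from 43

In-order: [10, 14, 22, 43, 82]


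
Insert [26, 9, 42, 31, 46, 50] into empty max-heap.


Insert 26: [26]
Insert 9: [26, 9]
Insert 42: [42, 9, 26]
Insert 31: [42, 31, 26, 9]
Insert 46: [46, 42, 26, 9, 31]
Insert 50: [50, 42, 46, 9, 31, 26]

Final heap: [50, 42, 46, 9, 31, 26]


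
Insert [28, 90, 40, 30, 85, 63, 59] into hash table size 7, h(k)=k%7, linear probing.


Insert 28: h=0 -> slot 0
Insert 90: h=6 -> slot 6
Insert 40: h=5 -> slot 5
Insert 30: h=2 -> slot 2
Insert 85: h=1 -> slot 1
Insert 63: h=0, 3 probes -> slot 3
Insert 59: h=3, 1 probes -> slot 4

Table: [28, 85, 30, 63, 59, 40, 90]


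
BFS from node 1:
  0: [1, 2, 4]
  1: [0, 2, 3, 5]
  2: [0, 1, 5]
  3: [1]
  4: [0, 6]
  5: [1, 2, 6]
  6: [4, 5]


Visit 1, enqueue [0, 2, 3, 5]
Visit 0, enqueue [4]
Visit 2, enqueue []
Visit 3, enqueue []
Visit 5, enqueue [6]
Visit 4, enqueue []
Visit 6, enqueue []

BFS order: [1, 0, 2, 3, 5, 4, 6]


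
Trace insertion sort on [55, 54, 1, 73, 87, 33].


Initial: [55, 54, 1, 73, 87, 33]
Insert 54: [54, 55, 1, 73, 87, 33]
Insert 1: [1, 54, 55, 73, 87, 33]
Insert 73: [1, 54, 55, 73, 87, 33]
Insert 87: [1, 54, 55, 73, 87, 33]
Insert 33: [1, 33, 54, 55, 73, 87]

Sorted: [1, 33, 54, 55, 73, 87]


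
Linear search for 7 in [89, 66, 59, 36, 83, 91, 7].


i=0: 89!=7
i=1: 66!=7
i=2: 59!=7
i=3: 36!=7
i=4: 83!=7
i=5: 91!=7
i=6: 7==7 found!

Found at 6, 7 comps


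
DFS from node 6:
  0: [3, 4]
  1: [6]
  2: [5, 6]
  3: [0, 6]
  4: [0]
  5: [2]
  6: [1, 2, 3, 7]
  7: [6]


Visit 6, push [7, 3, 2, 1]
Visit 1, push []
Visit 2, push [5]
Visit 5, push []
Visit 3, push [0]
Visit 0, push [4]
Visit 4, push []
Visit 7, push []

DFS order: [6, 1, 2, 5, 3, 0, 4, 7]


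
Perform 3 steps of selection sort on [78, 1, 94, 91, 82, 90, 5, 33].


Initial: [78, 1, 94, 91, 82, 90, 5, 33]
Step 1: min=1 at 1
  Swap: [1, 78, 94, 91, 82, 90, 5, 33]
Step 2: min=5 at 6
  Swap: [1, 5, 94, 91, 82, 90, 78, 33]
Step 3: min=33 at 7
  Swap: [1, 5, 33, 91, 82, 90, 78, 94]

After 3 steps: [1, 5, 33, 91, 82, 90, 78, 94]


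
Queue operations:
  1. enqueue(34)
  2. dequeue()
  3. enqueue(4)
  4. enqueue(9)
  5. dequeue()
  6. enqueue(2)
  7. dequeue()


enqueue(34) -> [34]
dequeue()->34, []
enqueue(4) -> [4]
enqueue(9) -> [4, 9]
dequeue()->4, [9]
enqueue(2) -> [9, 2]
dequeue()->9, [2]

Final queue: [2]


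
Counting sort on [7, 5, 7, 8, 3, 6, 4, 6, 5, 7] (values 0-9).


Input: [7, 5, 7, 8, 3, 6, 4, 6, 5, 7]
Counts: [0, 0, 0, 1, 1, 2, 2, 3, 1, 0]

Sorted: [3, 4, 5, 5, 6, 6, 7, 7, 7, 8]


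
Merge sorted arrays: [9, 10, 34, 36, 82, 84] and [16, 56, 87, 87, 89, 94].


Take 9 from A
Take 10 from A
Take 16 from B
Take 34 from A
Take 36 from A
Take 56 from B
Take 82 from A
Take 84 from A

Merged: [9, 10, 16, 34, 36, 56, 82, 84, 87, 87, 89, 94]


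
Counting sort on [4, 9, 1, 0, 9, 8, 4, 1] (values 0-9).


Input: [4, 9, 1, 0, 9, 8, 4, 1]
Counts: [1, 2, 0, 0, 2, 0, 0, 0, 1, 2]

Sorted: [0, 1, 1, 4, 4, 8, 9, 9]


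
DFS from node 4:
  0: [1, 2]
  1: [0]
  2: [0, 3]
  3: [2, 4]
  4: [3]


Visit 4, push [3]
Visit 3, push [2]
Visit 2, push [0]
Visit 0, push [1]
Visit 1, push []

DFS order: [4, 3, 2, 0, 1]


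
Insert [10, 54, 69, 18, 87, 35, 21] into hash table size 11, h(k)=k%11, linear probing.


Insert 10: h=10 -> slot 10
Insert 54: h=10, 1 probes -> slot 0
Insert 69: h=3 -> slot 3
Insert 18: h=7 -> slot 7
Insert 87: h=10, 2 probes -> slot 1
Insert 35: h=2 -> slot 2
Insert 21: h=10, 5 probes -> slot 4

Table: [54, 87, 35, 69, 21, None, None, 18, None, None, 10]


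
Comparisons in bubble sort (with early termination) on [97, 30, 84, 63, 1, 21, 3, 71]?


Algorithm: bubble sort (with early termination)
Input: [97, 30, 84, 63, 1, 21, 3, 71]
Sorted: [1, 3, 21, 30, 63, 71, 84, 97]

27


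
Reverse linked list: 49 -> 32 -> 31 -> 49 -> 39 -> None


Step 1: curr=49, set curr.next=prev(None) | reversed so far: 49
Step 2: curr=32, set curr.next=prev(49) | reversed so far: 32 -> 49
Step 3: curr=31, set curr.next=prev(32) | reversed so far: 31 -> 32 -> 49
Step 4: curr=49, set curr.next=prev(31) | reversed so far: 49 -> 31 -> 32 -> 49
Step 5: curr=39, set curr.next=prev(49) | reversed so far: 39 -> 49 -> 31 -> 32 -> 49

39 -> 49 -> 31 -> 32 -> 49 -> None


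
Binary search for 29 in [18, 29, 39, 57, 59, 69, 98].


Step 1: lo=0, hi=6, mid=3, val=57
Step 2: lo=0, hi=2, mid=1, val=29

Found at index 1


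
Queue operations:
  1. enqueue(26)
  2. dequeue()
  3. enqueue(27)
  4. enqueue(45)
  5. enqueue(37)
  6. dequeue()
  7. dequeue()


enqueue(26) -> [26]
dequeue()->26, []
enqueue(27) -> [27]
enqueue(45) -> [27, 45]
enqueue(37) -> [27, 45, 37]
dequeue()->27, [45, 37]
dequeue()->45, [37]

Final queue: [37]


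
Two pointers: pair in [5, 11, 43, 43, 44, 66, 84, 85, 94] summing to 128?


lo=0(5)+hi=8(94)=99
lo=1(11)+hi=8(94)=105
lo=2(43)+hi=8(94)=137
lo=2(43)+hi=7(85)=128

Yes: 43+85=128


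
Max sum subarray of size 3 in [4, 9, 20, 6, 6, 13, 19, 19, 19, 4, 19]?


[0:3]: 33
[1:4]: 35
[2:5]: 32
[3:6]: 25
[4:7]: 38
[5:8]: 51
[6:9]: 57
[7:10]: 42
[8:11]: 42

Max: 57 at [6:9]


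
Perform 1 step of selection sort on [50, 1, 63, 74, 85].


Initial: [50, 1, 63, 74, 85]
Step 1: min=1 at 1
  Swap: [1, 50, 63, 74, 85]

After 1 step: [1, 50, 63, 74, 85]


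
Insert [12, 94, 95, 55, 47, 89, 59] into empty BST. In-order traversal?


Insert 12: root
Insert 94: R from 12
Insert 95: R from 12 -> R from 94
Insert 55: R from 12 -> L from 94
Insert 47: R from 12 -> L from 94 -> L from 55
Insert 89: R from 12 -> L from 94 -> R from 55
Insert 59: R from 12 -> L from 94 -> R from 55 -> L from 89

In-order: [12, 47, 55, 59, 89, 94, 95]


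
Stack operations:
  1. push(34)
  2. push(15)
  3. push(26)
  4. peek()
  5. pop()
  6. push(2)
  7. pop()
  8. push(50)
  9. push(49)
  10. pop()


push(34) -> [34]
push(15) -> [34, 15]
push(26) -> [34, 15, 26]
peek()->26
pop()->26, [34, 15]
push(2) -> [34, 15, 2]
pop()->2, [34, 15]
push(50) -> [34, 15, 50]
push(49) -> [34, 15, 50, 49]
pop()->49, [34, 15, 50]

Final stack: [34, 15, 50]


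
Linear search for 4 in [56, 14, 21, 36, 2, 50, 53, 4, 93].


i=0: 56!=4
i=1: 14!=4
i=2: 21!=4
i=3: 36!=4
i=4: 2!=4
i=5: 50!=4
i=6: 53!=4
i=7: 4==4 found!

Found at 7, 8 comps


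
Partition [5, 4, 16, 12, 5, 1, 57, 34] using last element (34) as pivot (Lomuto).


Pivot: 34
  5 <= 34: advance i (no swap)
  4 <= 34: advance i (no swap)
  16 <= 34: advance i (no swap)
  12 <= 34: advance i (no swap)
  5 <= 34: advance i (no swap)
  1 <= 34: advance i (no swap)
Place pivot at 6: [5, 4, 16, 12, 5, 1, 34, 57]

Partitioned: [5, 4, 16, 12, 5, 1, 34, 57]


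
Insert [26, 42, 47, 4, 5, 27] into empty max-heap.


Insert 26: [26]
Insert 42: [42, 26]
Insert 47: [47, 26, 42]
Insert 4: [47, 26, 42, 4]
Insert 5: [47, 26, 42, 4, 5]
Insert 27: [47, 26, 42, 4, 5, 27]

Final heap: [47, 26, 42, 4, 5, 27]


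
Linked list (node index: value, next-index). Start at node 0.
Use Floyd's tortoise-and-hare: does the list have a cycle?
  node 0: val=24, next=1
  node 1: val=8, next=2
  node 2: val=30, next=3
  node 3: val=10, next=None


Floyd's tortoise (slow, +1) and hare (fast, +2):
  init: slow=0, fast=0
  step 1: slow=1, fast=2
  step 2: fast 2->3->None, no cycle

Cycle: no


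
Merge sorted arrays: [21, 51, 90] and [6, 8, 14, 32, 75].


Take 6 from B
Take 8 from B
Take 14 from B
Take 21 from A
Take 32 from B
Take 51 from A
Take 75 from B

Merged: [6, 8, 14, 21, 32, 51, 75, 90]


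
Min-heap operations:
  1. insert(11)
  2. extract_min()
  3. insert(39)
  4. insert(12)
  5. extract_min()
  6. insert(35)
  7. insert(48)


insert(11) -> [11]
extract_min()->11, []
insert(39) -> [39]
insert(12) -> [12, 39]
extract_min()->12, [39]
insert(35) -> [35, 39]
insert(48) -> [35, 39, 48]

Final heap: [35, 39, 48]


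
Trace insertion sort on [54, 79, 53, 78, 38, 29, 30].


Initial: [54, 79, 53, 78, 38, 29, 30]
Insert 79: [54, 79, 53, 78, 38, 29, 30]
Insert 53: [53, 54, 79, 78, 38, 29, 30]
Insert 78: [53, 54, 78, 79, 38, 29, 30]
Insert 38: [38, 53, 54, 78, 79, 29, 30]
Insert 29: [29, 38, 53, 54, 78, 79, 30]
Insert 30: [29, 30, 38, 53, 54, 78, 79]

Sorted: [29, 30, 38, 53, 54, 78, 79]


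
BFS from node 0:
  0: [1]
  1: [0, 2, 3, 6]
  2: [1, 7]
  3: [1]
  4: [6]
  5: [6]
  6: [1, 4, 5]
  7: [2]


Visit 0, enqueue [1]
Visit 1, enqueue [2, 3, 6]
Visit 2, enqueue [7]
Visit 3, enqueue []
Visit 6, enqueue [4, 5]
Visit 7, enqueue []
Visit 4, enqueue []
Visit 5, enqueue []

BFS order: [0, 1, 2, 3, 6, 7, 4, 5]


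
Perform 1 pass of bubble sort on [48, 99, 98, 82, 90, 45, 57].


Initial: [48, 99, 98, 82, 90, 45, 57]
Pass 1: [48, 98, 82, 90, 45, 57, 99] (5 swaps)

After 1 pass: [48, 98, 82, 90, 45, 57, 99]


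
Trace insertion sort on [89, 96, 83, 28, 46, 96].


Initial: [89, 96, 83, 28, 46, 96]
Insert 96: [89, 96, 83, 28, 46, 96]
Insert 83: [83, 89, 96, 28, 46, 96]
Insert 28: [28, 83, 89, 96, 46, 96]
Insert 46: [28, 46, 83, 89, 96, 96]
Insert 96: [28, 46, 83, 89, 96, 96]

Sorted: [28, 46, 83, 89, 96, 96]


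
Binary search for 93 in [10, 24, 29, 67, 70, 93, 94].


Step 1: lo=0, hi=6, mid=3, val=67
Step 2: lo=4, hi=6, mid=5, val=93

Found at index 5


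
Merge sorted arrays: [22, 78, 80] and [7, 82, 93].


Take 7 from B
Take 22 from A
Take 78 from A
Take 80 from A

Merged: [7, 22, 78, 80, 82, 93]


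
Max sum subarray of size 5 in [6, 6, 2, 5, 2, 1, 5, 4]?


[0:5]: 21
[1:6]: 16
[2:7]: 15
[3:8]: 17

Max: 21 at [0:5]


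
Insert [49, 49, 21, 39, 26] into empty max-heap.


Insert 49: [49]
Insert 49: [49, 49]
Insert 21: [49, 49, 21]
Insert 39: [49, 49, 21, 39]
Insert 26: [49, 49, 21, 39, 26]

Final heap: [49, 49, 21, 39, 26]


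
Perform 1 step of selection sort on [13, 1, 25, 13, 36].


Initial: [13, 1, 25, 13, 36]
Step 1: min=1 at 1
  Swap: [1, 13, 25, 13, 36]

After 1 step: [1, 13, 25, 13, 36]


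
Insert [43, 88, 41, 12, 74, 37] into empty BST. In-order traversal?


Insert 43: root
Insert 88: R from 43
Insert 41: L from 43
Insert 12: L from 43 -> L from 41
Insert 74: R from 43 -> L from 88
Insert 37: L from 43 -> L from 41 -> R from 12

In-order: [12, 37, 41, 43, 74, 88]


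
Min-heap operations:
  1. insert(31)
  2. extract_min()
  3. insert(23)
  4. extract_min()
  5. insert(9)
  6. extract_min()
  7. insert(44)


insert(31) -> [31]
extract_min()->31, []
insert(23) -> [23]
extract_min()->23, []
insert(9) -> [9]
extract_min()->9, []
insert(44) -> [44]

Final heap: [44]


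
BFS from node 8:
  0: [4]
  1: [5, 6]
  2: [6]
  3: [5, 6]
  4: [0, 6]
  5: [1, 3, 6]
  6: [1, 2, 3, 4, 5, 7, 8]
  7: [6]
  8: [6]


Visit 8, enqueue [6]
Visit 6, enqueue [1, 2, 3, 4, 5, 7]
Visit 1, enqueue []
Visit 2, enqueue []
Visit 3, enqueue []
Visit 4, enqueue [0]
Visit 5, enqueue []
Visit 7, enqueue []
Visit 0, enqueue []

BFS order: [8, 6, 1, 2, 3, 4, 5, 7, 0]


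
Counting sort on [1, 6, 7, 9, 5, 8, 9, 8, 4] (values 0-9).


Input: [1, 6, 7, 9, 5, 8, 9, 8, 4]
Counts: [0, 1, 0, 0, 1, 1, 1, 1, 2, 2]

Sorted: [1, 4, 5, 6, 7, 8, 8, 9, 9]


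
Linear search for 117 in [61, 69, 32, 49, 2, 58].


i=0: 61!=117
i=1: 69!=117
i=2: 32!=117
i=3: 49!=117
i=4: 2!=117
i=5: 58!=117

Not found, 6 comps


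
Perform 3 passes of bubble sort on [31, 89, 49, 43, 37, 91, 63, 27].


Initial: [31, 89, 49, 43, 37, 91, 63, 27]
Pass 1: [31, 49, 43, 37, 89, 63, 27, 91] (5 swaps)
Pass 2: [31, 43, 37, 49, 63, 27, 89, 91] (4 swaps)
Pass 3: [31, 37, 43, 49, 27, 63, 89, 91] (2 swaps)

After 3 passes: [31, 37, 43, 49, 27, 63, 89, 91]


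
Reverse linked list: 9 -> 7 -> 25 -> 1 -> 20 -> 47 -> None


Step 1: curr=9, set curr.next=prev(None) | reversed so far: 9
Step 2: curr=7, set curr.next=prev(9) | reversed so far: 7 -> 9
Step 3: curr=25, set curr.next=prev(7) | reversed so far: 25 -> 7 -> 9
Step 4: curr=1, set curr.next=prev(25) | reversed so far: 1 -> 25 -> 7 -> 9
Step 5: curr=20, set curr.next=prev(1) | reversed so far: 20 -> 1 -> 25 -> 7 -> 9
Step 6: curr=47, set curr.next=prev(20) | reversed so far: 47 -> 20 -> 1 -> 25 -> 7 -> 9

47 -> 20 -> 1 -> 25 -> 7 -> 9 -> None


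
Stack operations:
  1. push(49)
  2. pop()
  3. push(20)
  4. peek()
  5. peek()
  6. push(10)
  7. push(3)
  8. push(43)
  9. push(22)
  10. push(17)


push(49) -> [49]
pop()->49, []
push(20) -> [20]
peek()->20
peek()->20
push(10) -> [20, 10]
push(3) -> [20, 10, 3]
push(43) -> [20, 10, 3, 43]
push(22) -> [20, 10, 3, 43, 22]
push(17) -> [20, 10, 3, 43, 22, 17]

Final stack: [20, 10, 3, 43, 22, 17]


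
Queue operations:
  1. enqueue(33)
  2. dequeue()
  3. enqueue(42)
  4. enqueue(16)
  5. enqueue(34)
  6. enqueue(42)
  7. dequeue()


enqueue(33) -> [33]
dequeue()->33, []
enqueue(42) -> [42]
enqueue(16) -> [42, 16]
enqueue(34) -> [42, 16, 34]
enqueue(42) -> [42, 16, 34, 42]
dequeue()->42, [16, 34, 42]

Final queue: [16, 34, 42]


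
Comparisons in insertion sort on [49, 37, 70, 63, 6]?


Algorithm: insertion sort
Input: [49, 37, 70, 63, 6]
Sorted: [6, 37, 49, 63, 70]

8


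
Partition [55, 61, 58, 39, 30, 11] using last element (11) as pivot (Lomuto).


Pivot: 11
Place pivot at 0: [11, 61, 58, 39, 30, 55]

Partitioned: [11, 61, 58, 39, 30, 55]


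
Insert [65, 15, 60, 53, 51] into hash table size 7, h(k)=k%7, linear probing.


Insert 65: h=2 -> slot 2
Insert 15: h=1 -> slot 1
Insert 60: h=4 -> slot 4
Insert 53: h=4, 1 probes -> slot 5
Insert 51: h=2, 1 probes -> slot 3

Table: [None, 15, 65, 51, 60, 53, None]


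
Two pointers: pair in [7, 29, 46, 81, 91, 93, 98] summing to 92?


lo=0(7)+hi=6(98)=105
lo=0(7)+hi=5(93)=100
lo=0(7)+hi=4(91)=98
lo=0(7)+hi=3(81)=88
lo=1(29)+hi=3(81)=110
lo=1(29)+hi=2(46)=75

No pair found


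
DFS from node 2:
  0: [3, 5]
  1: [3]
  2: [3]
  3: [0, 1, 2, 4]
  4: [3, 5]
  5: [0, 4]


Visit 2, push [3]
Visit 3, push [4, 1, 0]
Visit 0, push [5]
Visit 5, push [4]
Visit 4, push []
Visit 1, push []

DFS order: [2, 3, 0, 5, 4, 1]


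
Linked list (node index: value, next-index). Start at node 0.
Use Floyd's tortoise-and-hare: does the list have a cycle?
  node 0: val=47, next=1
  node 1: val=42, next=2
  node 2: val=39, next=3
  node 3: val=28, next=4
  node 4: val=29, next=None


Floyd's tortoise (slow, +1) and hare (fast, +2):
  init: slow=0, fast=0
  step 1: slow=1, fast=2
  step 2: slow=2, fast=4
  step 3: fast -> None, no cycle

Cycle: no


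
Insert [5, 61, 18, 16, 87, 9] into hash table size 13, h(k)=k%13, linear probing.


Insert 5: h=5 -> slot 5
Insert 61: h=9 -> slot 9
Insert 18: h=5, 1 probes -> slot 6
Insert 16: h=3 -> slot 3
Insert 87: h=9, 1 probes -> slot 10
Insert 9: h=9, 2 probes -> slot 11

Table: [None, None, None, 16, None, 5, 18, None, None, 61, 87, 9, None]


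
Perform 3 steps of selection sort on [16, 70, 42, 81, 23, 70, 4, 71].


Initial: [16, 70, 42, 81, 23, 70, 4, 71]
Step 1: min=4 at 6
  Swap: [4, 70, 42, 81, 23, 70, 16, 71]
Step 2: min=16 at 6
  Swap: [4, 16, 42, 81, 23, 70, 70, 71]
Step 3: min=23 at 4
  Swap: [4, 16, 23, 81, 42, 70, 70, 71]

After 3 steps: [4, 16, 23, 81, 42, 70, 70, 71]


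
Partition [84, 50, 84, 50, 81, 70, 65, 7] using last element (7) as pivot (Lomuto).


Pivot: 7
Place pivot at 0: [7, 50, 84, 50, 81, 70, 65, 84]

Partitioned: [7, 50, 84, 50, 81, 70, 65, 84]


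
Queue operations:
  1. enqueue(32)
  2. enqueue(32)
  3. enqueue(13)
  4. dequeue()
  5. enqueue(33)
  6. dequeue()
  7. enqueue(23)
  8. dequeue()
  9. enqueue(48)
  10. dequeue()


enqueue(32) -> [32]
enqueue(32) -> [32, 32]
enqueue(13) -> [32, 32, 13]
dequeue()->32, [32, 13]
enqueue(33) -> [32, 13, 33]
dequeue()->32, [13, 33]
enqueue(23) -> [13, 33, 23]
dequeue()->13, [33, 23]
enqueue(48) -> [33, 23, 48]
dequeue()->33, [23, 48]

Final queue: [23, 48]


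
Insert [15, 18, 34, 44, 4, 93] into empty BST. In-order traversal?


Insert 15: root
Insert 18: R from 15
Insert 34: R from 15 -> R from 18
Insert 44: R from 15 -> R from 18 -> R from 34
Insert 4: L from 15
Insert 93: R from 15 -> R from 18 -> R from 34 -> R from 44

In-order: [4, 15, 18, 34, 44, 93]


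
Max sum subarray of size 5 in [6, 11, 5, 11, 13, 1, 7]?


[0:5]: 46
[1:6]: 41
[2:7]: 37

Max: 46 at [0:5]


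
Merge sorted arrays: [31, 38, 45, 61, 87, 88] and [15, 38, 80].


Take 15 from B
Take 31 from A
Take 38 from A
Take 38 from B
Take 45 from A
Take 61 from A
Take 80 from B

Merged: [15, 31, 38, 38, 45, 61, 80, 87, 88]


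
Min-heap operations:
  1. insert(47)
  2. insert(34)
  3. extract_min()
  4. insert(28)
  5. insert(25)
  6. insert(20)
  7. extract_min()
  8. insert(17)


insert(47) -> [47]
insert(34) -> [34, 47]
extract_min()->34, [47]
insert(28) -> [28, 47]
insert(25) -> [25, 47, 28]
insert(20) -> [20, 25, 28, 47]
extract_min()->20, [25, 47, 28]
insert(17) -> [17, 25, 28, 47]

Final heap: [17, 25, 28, 47]


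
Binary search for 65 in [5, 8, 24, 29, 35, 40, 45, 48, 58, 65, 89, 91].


Step 1: lo=0, hi=11, mid=5, val=40
Step 2: lo=6, hi=11, mid=8, val=58
Step 3: lo=9, hi=11, mid=10, val=89
Step 4: lo=9, hi=9, mid=9, val=65

Found at index 9


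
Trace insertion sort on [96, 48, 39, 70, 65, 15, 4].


Initial: [96, 48, 39, 70, 65, 15, 4]
Insert 48: [48, 96, 39, 70, 65, 15, 4]
Insert 39: [39, 48, 96, 70, 65, 15, 4]
Insert 70: [39, 48, 70, 96, 65, 15, 4]
Insert 65: [39, 48, 65, 70, 96, 15, 4]
Insert 15: [15, 39, 48, 65, 70, 96, 4]
Insert 4: [4, 15, 39, 48, 65, 70, 96]

Sorted: [4, 15, 39, 48, 65, 70, 96]


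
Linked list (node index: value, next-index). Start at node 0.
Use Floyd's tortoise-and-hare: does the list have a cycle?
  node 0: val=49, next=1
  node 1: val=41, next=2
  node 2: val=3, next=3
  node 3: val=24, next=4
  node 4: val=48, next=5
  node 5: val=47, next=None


Floyd's tortoise (slow, +1) and hare (fast, +2):
  init: slow=0, fast=0
  step 1: slow=1, fast=2
  step 2: slow=2, fast=4
  step 3: fast 4->5->None, no cycle

Cycle: no


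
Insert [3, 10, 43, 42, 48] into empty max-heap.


Insert 3: [3]
Insert 10: [10, 3]
Insert 43: [43, 3, 10]
Insert 42: [43, 42, 10, 3]
Insert 48: [48, 43, 10, 3, 42]

Final heap: [48, 43, 10, 3, 42]


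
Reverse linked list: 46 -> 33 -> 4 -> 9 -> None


Step 1: curr=46, set curr.next=prev(None) | reversed so far: 46
Step 2: curr=33, set curr.next=prev(46) | reversed so far: 33 -> 46
Step 3: curr=4, set curr.next=prev(33) | reversed so far: 4 -> 33 -> 46
Step 4: curr=9, set curr.next=prev(4) | reversed so far: 9 -> 4 -> 33 -> 46

9 -> 4 -> 33 -> 46 -> None


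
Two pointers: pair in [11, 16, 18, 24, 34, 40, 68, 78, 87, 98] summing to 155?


lo=0(11)+hi=9(98)=109
lo=1(16)+hi=9(98)=114
lo=2(18)+hi=9(98)=116
lo=3(24)+hi=9(98)=122
lo=4(34)+hi=9(98)=132
lo=5(40)+hi=9(98)=138
lo=6(68)+hi=9(98)=166
lo=6(68)+hi=8(87)=155

Yes: 68+87=155


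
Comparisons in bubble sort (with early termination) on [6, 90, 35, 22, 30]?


Algorithm: bubble sort (with early termination)
Input: [6, 90, 35, 22, 30]
Sorted: [6, 22, 30, 35, 90]

9


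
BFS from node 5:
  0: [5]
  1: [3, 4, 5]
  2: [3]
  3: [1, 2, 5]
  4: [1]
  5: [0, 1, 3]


Visit 5, enqueue [0, 1, 3]
Visit 0, enqueue []
Visit 1, enqueue [4]
Visit 3, enqueue [2]
Visit 4, enqueue []
Visit 2, enqueue []

BFS order: [5, 0, 1, 3, 4, 2]


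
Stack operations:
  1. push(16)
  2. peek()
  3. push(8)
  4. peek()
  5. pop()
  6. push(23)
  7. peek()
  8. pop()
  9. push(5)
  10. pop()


push(16) -> [16]
peek()->16
push(8) -> [16, 8]
peek()->8
pop()->8, [16]
push(23) -> [16, 23]
peek()->23
pop()->23, [16]
push(5) -> [16, 5]
pop()->5, [16]

Final stack: [16]


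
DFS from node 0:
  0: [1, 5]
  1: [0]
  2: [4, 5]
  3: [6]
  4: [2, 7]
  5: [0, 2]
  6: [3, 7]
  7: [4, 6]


Visit 0, push [5, 1]
Visit 1, push []
Visit 5, push [2]
Visit 2, push [4]
Visit 4, push [7]
Visit 7, push [6]
Visit 6, push [3]
Visit 3, push []

DFS order: [0, 1, 5, 2, 4, 7, 6, 3]


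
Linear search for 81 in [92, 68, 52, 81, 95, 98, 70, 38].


i=0: 92!=81
i=1: 68!=81
i=2: 52!=81
i=3: 81==81 found!

Found at 3, 4 comps


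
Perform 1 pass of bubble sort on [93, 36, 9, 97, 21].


Initial: [93, 36, 9, 97, 21]
Pass 1: [36, 9, 93, 21, 97] (3 swaps)

After 1 pass: [36, 9, 93, 21, 97]


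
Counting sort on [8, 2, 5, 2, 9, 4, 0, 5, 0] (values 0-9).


Input: [8, 2, 5, 2, 9, 4, 0, 5, 0]
Counts: [2, 0, 2, 0, 1, 2, 0, 0, 1, 1]

Sorted: [0, 0, 2, 2, 4, 5, 5, 8, 9]


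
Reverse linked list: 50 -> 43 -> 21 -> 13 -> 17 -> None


Step 1: curr=50, set curr.next=prev(None) | reversed so far: 50
Step 2: curr=43, set curr.next=prev(50) | reversed so far: 43 -> 50
Step 3: curr=21, set curr.next=prev(43) | reversed so far: 21 -> 43 -> 50
Step 4: curr=13, set curr.next=prev(21) | reversed so far: 13 -> 21 -> 43 -> 50
Step 5: curr=17, set curr.next=prev(13) | reversed so far: 17 -> 13 -> 21 -> 43 -> 50

17 -> 13 -> 21 -> 43 -> 50 -> None


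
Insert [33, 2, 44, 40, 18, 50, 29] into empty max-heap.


Insert 33: [33]
Insert 2: [33, 2]
Insert 44: [44, 2, 33]
Insert 40: [44, 40, 33, 2]
Insert 18: [44, 40, 33, 2, 18]
Insert 50: [50, 40, 44, 2, 18, 33]
Insert 29: [50, 40, 44, 2, 18, 33, 29]

Final heap: [50, 40, 44, 2, 18, 33, 29]


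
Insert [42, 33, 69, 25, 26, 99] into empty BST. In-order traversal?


Insert 42: root
Insert 33: L from 42
Insert 69: R from 42
Insert 25: L from 42 -> L from 33
Insert 26: L from 42 -> L from 33 -> R from 25
Insert 99: R from 42 -> R from 69

In-order: [25, 26, 33, 42, 69, 99]


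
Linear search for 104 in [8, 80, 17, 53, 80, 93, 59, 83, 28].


i=0: 8!=104
i=1: 80!=104
i=2: 17!=104
i=3: 53!=104
i=4: 80!=104
i=5: 93!=104
i=6: 59!=104
i=7: 83!=104
i=8: 28!=104

Not found, 9 comps


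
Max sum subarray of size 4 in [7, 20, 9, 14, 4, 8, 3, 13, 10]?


[0:4]: 50
[1:5]: 47
[2:6]: 35
[3:7]: 29
[4:8]: 28
[5:9]: 34

Max: 50 at [0:4]


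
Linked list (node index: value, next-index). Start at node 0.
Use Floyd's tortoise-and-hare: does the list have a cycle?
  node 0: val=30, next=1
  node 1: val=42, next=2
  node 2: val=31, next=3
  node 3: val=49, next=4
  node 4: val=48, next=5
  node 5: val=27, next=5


Floyd's tortoise (slow, +1) and hare (fast, +2):
  init: slow=0, fast=0
  step 1: slow=1, fast=2
  step 2: slow=2, fast=4
  step 3: slow=3, fast=5
  step 4: slow=4, fast=5
  step 5: slow=5, fast=5
  slow == fast at node 5: cycle detected

Cycle: yes


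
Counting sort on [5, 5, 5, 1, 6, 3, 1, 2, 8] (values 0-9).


Input: [5, 5, 5, 1, 6, 3, 1, 2, 8]
Counts: [0, 2, 1, 1, 0, 3, 1, 0, 1, 0]

Sorted: [1, 1, 2, 3, 5, 5, 5, 6, 8]


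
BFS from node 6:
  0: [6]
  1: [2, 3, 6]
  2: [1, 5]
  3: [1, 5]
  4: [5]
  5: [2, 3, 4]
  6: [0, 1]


Visit 6, enqueue [0, 1]
Visit 0, enqueue []
Visit 1, enqueue [2, 3]
Visit 2, enqueue [5]
Visit 3, enqueue []
Visit 5, enqueue [4]
Visit 4, enqueue []

BFS order: [6, 0, 1, 2, 3, 5, 4]


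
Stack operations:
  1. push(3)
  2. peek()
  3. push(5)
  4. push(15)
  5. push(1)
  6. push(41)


push(3) -> [3]
peek()->3
push(5) -> [3, 5]
push(15) -> [3, 5, 15]
push(1) -> [3, 5, 15, 1]
push(41) -> [3, 5, 15, 1, 41]

Final stack: [3, 5, 15, 1, 41]


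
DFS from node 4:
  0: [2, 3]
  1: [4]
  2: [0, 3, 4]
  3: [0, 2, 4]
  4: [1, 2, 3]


Visit 4, push [3, 2, 1]
Visit 1, push []
Visit 2, push [3, 0]
Visit 0, push [3]
Visit 3, push []

DFS order: [4, 1, 2, 0, 3]


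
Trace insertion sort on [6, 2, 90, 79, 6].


Initial: [6, 2, 90, 79, 6]
Insert 2: [2, 6, 90, 79, 6]
Insert 90: [2, 6, 90, 79, 6]
Insert 79: [2, 6, 79, 90, 6]
Insert 6: [2, 6, 6, 79, 90]

Sorted: [2, 6, 6, 79, 90]


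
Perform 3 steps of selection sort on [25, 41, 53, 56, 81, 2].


Initial: [25, 41, 53, 56, 81, 2]
Step 1: min=2 at 5
  Swap: [2, 41, 53, 56, 81, 25]
Step 2: min=25 at 5
  Swap: [2, 25, 53, 56, 81, 41]
Step 3: min=41 at 5
  Swap: [2, 25, 41, 56, 81, 53]

After 3 steps: [2, 25, 41, 56, 81, 53]


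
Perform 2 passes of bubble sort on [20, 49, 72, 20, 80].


Initial: [20, 49, 72, 20, 80]
Pass 1: [20, 49, 20, 72, 80] (1 swaps)
Pass 2: [20, 20, 49, 72, 80] (1 swaps)

After 2 passes: [20, 20, 49, 72, 80]


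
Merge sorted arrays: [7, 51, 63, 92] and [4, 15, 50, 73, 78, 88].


Take 4 from B
Take 7 from A
Take 15 from B
Take 50 from B
Take 51 from A
Take 63 from A
Take 73 from B
Take 78 from B
Take 88 from B

Merged: [4, 7, 15, 50, 51, 63, 73, 78, 88, 92]


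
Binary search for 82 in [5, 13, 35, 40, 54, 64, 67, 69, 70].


Step 1: lo=0, hi=8, mid=4, val=54
Step 2: lo=5, hi=8, mid=6, val=67
Step 3: lo=7, hi=8, mid=7, val=69
Step 4: lo=8, hi=8, mid=8, val=70

Not found


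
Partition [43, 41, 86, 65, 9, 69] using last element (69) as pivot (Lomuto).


Pivot: 69
  43 <= 69: advance i (no swap)
  41 <= 69: advance i (no swap)
  65 <= 69: swap -> [43, 41, 65, 86, 9, 69]
  9 <= 69: swap -> [43, 41, 65, 9, 86, 69]
Place pivot at 4: [43, 41, 65, 9, 69, 86]

Partitioned: [43, 41, 65, 9, 69, 86]


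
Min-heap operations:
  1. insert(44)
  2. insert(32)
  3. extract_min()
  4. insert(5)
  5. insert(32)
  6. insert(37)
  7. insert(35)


insert(44) -> [44]
insert(32) -> [32, 44]
extract_min()->32, [44]
insert(5) -> [5, 44]
insert(32) -> [5, 44, 32]
insert(37) -> [5, 37, 32, 44]
insert(35) -> [5, 35, 32, 44, 37]

Final heap: [5, 35, 32, 44, 37]


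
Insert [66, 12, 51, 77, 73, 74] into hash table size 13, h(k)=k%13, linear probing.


Insert 66: h=1 -> slot 1
Insert 12: h=12 -> slot 12
Insert 51: h=12, 1 probes -> slot 0
Insert 77: h=12, 3 probes -> slot 2
Insert 73: h=8 -> slot 8
Insert 74: h=9 -> slot 9

Table: [51, 66, 77, None, None, None, None, None, 73, 74, None, None, 12]


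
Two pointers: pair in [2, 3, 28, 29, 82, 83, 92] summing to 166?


lo=0(2)+hi=6(92)=94
lo=1(3)+hi=6(92)=95
lo=2(28)+hi=6(92)=120
lo=3(29)+hi=6(92)=121
lo=4(82)+hi=6(92)=174
lo=4(82)+hi=5(83)=165

No pair found


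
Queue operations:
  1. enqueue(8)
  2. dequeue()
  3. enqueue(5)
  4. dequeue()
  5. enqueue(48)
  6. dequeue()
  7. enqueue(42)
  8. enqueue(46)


enqueue(8) -> [8]
dequeue()->8, []
enqueue(5) -> [5]
dequeue()->5, []
enqueue(48) -> [48]
dequeue()->48, []
enqueue(42) -> [42]
enqueue(46) -> [42, 46]

Final queue: [42, 46]


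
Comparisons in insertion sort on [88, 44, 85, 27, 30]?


Algorithm: insertion sort
Input: [88, 44, 85, 27, 30]
Sorted: [27, 30, 44, 85, 88]

10


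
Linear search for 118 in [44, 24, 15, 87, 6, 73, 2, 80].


i=0: 44!=118
i=1: 24!=118
i=2: 15!=118
i=3: 87!=118
i=4: 6!=118
i=5: 73!=118
i=6: 2!=118
i=7: 80!=118

Not found, 8 comps


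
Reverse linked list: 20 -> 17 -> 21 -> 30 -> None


Step 1: curr=20, set curr.next=prev(None) | reversed so far: 20
Step 2: curr=17, set curr.next=prev(20) | reversed so far: 17 -> 20
Step 3: curr=21, set curr.next=prev(17) | reversed so far: 21 -> 17 -> 20
Step 4: curr=30, set curr.next=prev(21) | reversed so far: 30 -> 21 -> 17 -> 20

30 -> 21 -> 17 -> 20 -> None


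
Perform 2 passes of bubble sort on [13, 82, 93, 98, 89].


Initial: [13, 82, 93, 98, 89]
Pass 1: [13, 82, 93, 89, 98] (1 swaps)
Pass 2: [13, 82, 89, 93, 98] (1 swaps)

After 2 passes: [13, 82, 89, 93, 98]


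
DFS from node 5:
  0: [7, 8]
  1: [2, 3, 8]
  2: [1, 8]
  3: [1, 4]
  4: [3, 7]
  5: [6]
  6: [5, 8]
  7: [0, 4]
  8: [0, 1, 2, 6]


Visit 5, push [6]
Visit 6, push [8]
Visit 8, push [2, 1, 0]
Visit 0, push [7]
Visit 7, push [4]
Visit 4, push [3]
Visit 3, push [1]
Visit 1, push [2]
Visit 2, push []

DFS order: [5, 6, 8, 0, 7, 4, 3, 1, 2]


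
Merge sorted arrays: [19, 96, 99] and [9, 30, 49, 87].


Take 9 from B
Take 19 from A
Take 30 from B
Take 49 from B
Take 87 from B

Merged: [9, 19, 30, 49, 87, 96, 99]


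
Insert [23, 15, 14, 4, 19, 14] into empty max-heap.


Insert 23: [23]
Insert 15: [23, 15]
Insert 14: [23, 15, 14]
Insert 4: [23, 15, 14, 4]
Insert 19: [23, 19, 14, 4, 15]
Insert 14: [23, 19, 14, 4, 15, 14]

Final heap: [23, 19, 14, 4, 15, 14]


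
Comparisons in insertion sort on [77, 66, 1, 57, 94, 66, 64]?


Algorithm: insertion sort
Input: [77, 66, 1, 57, 94, 66, 64]
Sorted: [1, 57, 64, 66, 66, 77, 94]

15


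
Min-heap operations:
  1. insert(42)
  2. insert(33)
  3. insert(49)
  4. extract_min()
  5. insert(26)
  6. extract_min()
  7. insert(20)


insert(42) -> [42]
insert(33) -> [33, 42]
insert(49) -> [33, 42, 49]
extract_min()->33, [42, 49]
insert(26) -> [26, 49, 42]
extract_min()->26, [42, 49]
insert(20) -> [20, 49, 42]

Final heap: [20, 49, 42]


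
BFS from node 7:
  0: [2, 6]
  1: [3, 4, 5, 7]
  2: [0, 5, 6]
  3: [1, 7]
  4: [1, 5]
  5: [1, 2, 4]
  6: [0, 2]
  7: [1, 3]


Visit 7, enqueue [1, 3]
Visit 1, enqueue [4, 5]
Visit 3, enqueue []
Visit 4, enqueue []
Visit 5, enqueue [2]
Visit 2, enqueue [0, 6]
Visit 0, enqueue []
Visit 6, enqueue []

BFS order: [7, 1, 3, 4, 5, 2, 0, 6]


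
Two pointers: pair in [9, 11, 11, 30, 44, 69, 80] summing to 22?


lo=0(9)+hi=6(80)=89
lo=0(9)+hi=5(69)=78
lo=0(9)+hi=4(44)=53
lo=0(9)+hi=3(30)=39
lo=0(9)+hi=2(11)=20
lo=1(11)+hi=2(11)=22

Yes: 11+11=22


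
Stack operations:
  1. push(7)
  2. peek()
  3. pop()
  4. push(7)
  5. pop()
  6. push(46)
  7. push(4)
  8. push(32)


push(7) -> [7]
peek()->7
pop()->7, []
push(7) -> [7]
pop()->7, []
push(46) -> [46]
push(4) -> [46, 4]
push(32) -> [46, 4, 32]

Final stack: [46, 4, 32]


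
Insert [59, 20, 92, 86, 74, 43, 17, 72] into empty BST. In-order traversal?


Insert 59: root
Insert 20: L from 59
Insert 92: R from 59
Insert 86: R from 59 -> L from 92
Insert 74: R from 59 -> L from 92 -> L from 86
Insert 43: L from 59 -> R from 20
Insert 17: L from 59 -> L from 20
Insert 72: R from 59 -> L from 92 -> L from 86 -> L from 74

In-order: [17, 20, 43, 59, 72, 74, 86, 92]
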